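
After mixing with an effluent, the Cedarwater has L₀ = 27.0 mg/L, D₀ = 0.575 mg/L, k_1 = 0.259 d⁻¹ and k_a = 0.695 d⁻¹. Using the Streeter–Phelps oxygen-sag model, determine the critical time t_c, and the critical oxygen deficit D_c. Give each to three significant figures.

At the critical point dD/dt = 0, so k_1 L₀ e^(−k_1 t) = k_a D. Substituting D(t) from the Streeter–Phelps equation and solving for t gives
t_c = ln[(k_a/k_1)(1 − D₀(k_a−k_1)/(k_1 L₀))] / (k_a−k_1).
Here k_a−k_1 = 0.4360 d⁻¹ and 1 − D₀(k_a−k_1)/(k_1 L₀) = 1 − 0.575×0.4360/(0.259×27.0) = 0.9641, so
t_c = ln(2.683 × 0.9641) / 0.4360 = 0.9506 / 0.4360 = 2.180 d.
D_c = (k_1/k_a) L₀ e^(−k_1 t_c) = (0.259/0.695) × 27.0 × e^(−0.259×2.180) = 0.3727 × 27.0 × 0.5685 = 5.721 mg/L.

t_c ≈ 2.18 d; D_c ≈ 5.72 mg/L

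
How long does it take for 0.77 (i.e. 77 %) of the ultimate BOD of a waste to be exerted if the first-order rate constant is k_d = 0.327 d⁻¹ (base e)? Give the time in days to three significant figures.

t ≈ 4.49 d

y/L₀ = 1 − e^(−k_d t) = 0.77 ⇒ e^(−k_d t) = 0.230
t = −ln(0.230) / 0.327 = 1.470 / 0.327 = 4.494 d.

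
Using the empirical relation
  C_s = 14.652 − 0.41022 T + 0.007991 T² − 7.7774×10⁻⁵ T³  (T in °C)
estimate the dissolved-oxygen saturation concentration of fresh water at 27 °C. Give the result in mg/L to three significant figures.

C_s ≈ 7.87 mg/L

C_s = 14.652 − 0.41022×27 + 0.007991×27² − 7.7774×10⁻⁵×27³ = 7.871 mg/L.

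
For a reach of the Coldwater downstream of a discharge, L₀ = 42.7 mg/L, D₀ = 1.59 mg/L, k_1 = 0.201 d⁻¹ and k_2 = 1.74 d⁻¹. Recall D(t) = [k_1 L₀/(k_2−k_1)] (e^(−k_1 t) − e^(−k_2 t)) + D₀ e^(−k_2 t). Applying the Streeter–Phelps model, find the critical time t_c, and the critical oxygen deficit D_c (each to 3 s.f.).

t_c ≈ 1.18 d; D_c ≈ 3.89 mg/L

t_c = [1/(k_2−k_1)] ln[(k_2/k_1)(1 − D₀(k_2−k_1)/(k_1 L₀))]
= [1/(1.74−0.201)] ln[(1.74/0.201)(1 − 1.59×1.539/(0.201×42.7))]
= (1/1.539) ln[8.657 × 0.7149] = 0.6498 × ln(6.189) = 0.6498 × 1.823 = 1.184 d.
D_c = (k_1/k_2) L₀ e^(−k_1 t_c) = (0.201/1.74) × 42.7 × e^(−0.201×1.184) = 0.1155 × 42.7 × 0.7882 = 3.888 mg/L.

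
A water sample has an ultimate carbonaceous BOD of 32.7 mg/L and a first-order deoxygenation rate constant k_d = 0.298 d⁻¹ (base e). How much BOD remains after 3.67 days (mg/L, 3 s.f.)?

L_t = L₀ e^(−k_d t) = 32.7 × e^(−0.298×3.67) = 32.7 × 0.3350 = 10.95 mg/L.

L ≈ 11.0 mg/L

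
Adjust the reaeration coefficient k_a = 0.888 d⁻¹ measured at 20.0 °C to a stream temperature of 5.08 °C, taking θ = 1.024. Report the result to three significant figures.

k_a ≈ 0.623 d⁻¹

k_a(T₂) = k_a(T₁) · θ^(T₂−T₁) = 0.888 × 1.024^(5.08−20.0)
= 0.888 × 1.024^-14.9 = 0.888 × 0.7020 = 0.6234 d⁻¹.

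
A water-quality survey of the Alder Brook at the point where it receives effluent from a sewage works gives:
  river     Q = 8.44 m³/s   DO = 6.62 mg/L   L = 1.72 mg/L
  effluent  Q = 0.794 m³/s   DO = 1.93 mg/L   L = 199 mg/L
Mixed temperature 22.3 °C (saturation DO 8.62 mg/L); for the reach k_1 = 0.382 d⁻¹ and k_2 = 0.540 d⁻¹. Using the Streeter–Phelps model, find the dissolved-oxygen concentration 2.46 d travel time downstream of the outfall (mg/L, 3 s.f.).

DO ≈ 2.30 mg/L

Mixed DO = (8.44×6.62 + 0.794×1.93)/(8.44+0.794) = 57.41/9.234 = 6.217 mg/L.
Mixed L₀ = (8.44×1.72 + 0.794×199)/(9.234) = 172.5/9.234 = 18.68 mg/L.
Initial deficit D₀ = C_s − DO₀ = 8.62 − 6.217 = 2.403 mg/L.
D(2.46) = [0.382×18.68/(0.540−0.382)](e^(−0.382×2.46) − e^(−0.540×2.46)) + 2.403 e^(−0.540×2.46)
= 45.17 × (0.3907 − 0.2649) + 2.403 × 0.2649 = 6.321 mg/L.
DO = 8.62 − 6.321 = 2.299 mg/L.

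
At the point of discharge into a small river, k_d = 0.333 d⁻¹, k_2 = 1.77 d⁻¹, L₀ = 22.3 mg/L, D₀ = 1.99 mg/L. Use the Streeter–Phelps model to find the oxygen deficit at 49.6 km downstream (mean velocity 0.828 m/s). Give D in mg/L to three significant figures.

Travel time t = x/v = 49.6 km / (0.828 m/s) = 49600 m / 0.828 m/s = 59900 s = 0.6933 d.
k_d L₀/(k_2−k_d) = 0.333×22.3/(1.77−0.333) = 7.426/1.437 = 5.168 mg/L.
e^(−k_d t) = e^(−0.333×0.6933) = 0.7938; e^(−k_2 t) = e^(−1.77×0.6933) = 0.2931.
D = 5.168 × (0.7938 − 0.2931) + 1.99 × 0.2931 = 2.588 + 0.5833 = 3.171 mg/L.

D ≈ 3.17 mg/L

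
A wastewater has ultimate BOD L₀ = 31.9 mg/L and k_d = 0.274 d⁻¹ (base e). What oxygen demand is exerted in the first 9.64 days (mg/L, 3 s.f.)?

y_t = L₀(1 − e^(−k_d t)) = 31.9 × (1 − e^(−0.274×9.64))
= 31.9 × (1 − 0.07126) = 31.9 × 0.9287 = 29.63 mg/L.

y ≈ 29.6 mg/L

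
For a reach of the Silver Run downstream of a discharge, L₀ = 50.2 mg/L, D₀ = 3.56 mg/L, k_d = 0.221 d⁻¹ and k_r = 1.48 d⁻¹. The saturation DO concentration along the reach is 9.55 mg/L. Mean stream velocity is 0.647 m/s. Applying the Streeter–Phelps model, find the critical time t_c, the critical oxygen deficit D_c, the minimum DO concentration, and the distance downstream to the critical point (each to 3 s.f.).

At the critical point dD/dt = 0, so k_d L₀ e^(−k_d t) = k_r D. Substituting D(t) from the Streeter–Phelps equation and solving for t gives
t_c = ln[(k_r/k_d)(1 − D₀(k_r−k_d)/(k_d L₀))] / (k_r−k_d).
Here k_r−k_d = 1.259 d⁻¹ and 1 − D₀(k_r−k_d)/(k_d L₀) = 1 − 3.56×1.259/(0.221×50.2) = 0.5960, so
t_c = ln(6.697 × 0.5960) / 1.259 = 1.384 / 1.259 = 1.099 d.
L(t_c) = L₀ e^(−k_d t_c) = 50.2 × 0.7843 = 39.37 mg/L, and at the critical point k_r D_c = k_d L, so D_c = (0.221/1.48) × 39.37 = 5.879 mg/L.
Minimum DO = C_s − D_c = 9.55 − 5.879 = 3.671 mg/L.
x_c = v t_c = 0.647 m/s × 1.099 d × 86400 s/d = 61460 m ≈ 61.5 km.

t_c ≈ 1.10 d; D_c ≈ 5.88 mg/L; min DO ≈ 3.67 mg/L; x_c ≈ 61.5 km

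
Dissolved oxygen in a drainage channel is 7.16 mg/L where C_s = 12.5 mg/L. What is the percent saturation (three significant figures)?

57.3 % saturation

% saturation = C/C_s × 100 = 7.16/12.5 × 100 = 57.3 %.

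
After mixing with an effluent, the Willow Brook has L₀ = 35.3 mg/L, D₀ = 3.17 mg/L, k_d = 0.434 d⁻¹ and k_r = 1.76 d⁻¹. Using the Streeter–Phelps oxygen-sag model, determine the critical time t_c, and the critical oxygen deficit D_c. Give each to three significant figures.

t_c ≈ 0.814 d; D_c ≈ 6.11 mg/L

t_c = [1/(k_r−k_d)] ln[(k_r/k_d)(1 − D₀(k_r−k_d)/(k_d L₀))]
= [1/(1.76−0.434)] ln[(1.76/0.434)(1 − 3.17×1.326/(0.434×35.3))]
= (1/1.326) ln[4.055 × 0.7256] = 0.7541 × ln(2.943) = 0.7541 × 1.079 = 0.8140 d.
D_c = (k_d/k_r) L₀ e^(−k_d t_c) = (0.434/1.76) × 35.3 × e^(−0.434×0.8140) = 0.2466 × 35.3 × 0.7024 = 6.114 mg/L.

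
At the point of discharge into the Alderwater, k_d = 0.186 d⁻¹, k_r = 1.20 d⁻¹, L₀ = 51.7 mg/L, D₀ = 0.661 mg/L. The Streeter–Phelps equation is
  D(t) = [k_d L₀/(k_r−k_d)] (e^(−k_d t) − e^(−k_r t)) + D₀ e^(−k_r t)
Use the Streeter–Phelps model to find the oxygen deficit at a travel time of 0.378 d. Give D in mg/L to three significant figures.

D ≈ 3.23 mg/L

k_d L₀/(k_r−k_d) = 0.186×51.7/(1.20−0.186) = 9.616/1.014 = 9.483 mg/L.
e^(−k_d t) = e^(−0.186×0.3780) = 0.9321; e^(−k_r t) = e^(−1.20×0.3780) = 0.6353.
D = 9.483 × (0.9321 − 0.6353) + 0.661 × 0.6353 = 2.814 + 0.4200 = 3.234 mg/L.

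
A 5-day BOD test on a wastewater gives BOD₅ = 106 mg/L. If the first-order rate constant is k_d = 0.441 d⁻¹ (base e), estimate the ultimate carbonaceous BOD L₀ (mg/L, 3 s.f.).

L₀ ≈ 119 mg/L

BOD₅ = L₀(1 − e^(−5k_d)) ⇒ L₀ = BOD₅ / (1 − e^(−5×0.441))
= 106 / (1 − 0.1103) = 106 / 0.8897 = 119.1 mg/L.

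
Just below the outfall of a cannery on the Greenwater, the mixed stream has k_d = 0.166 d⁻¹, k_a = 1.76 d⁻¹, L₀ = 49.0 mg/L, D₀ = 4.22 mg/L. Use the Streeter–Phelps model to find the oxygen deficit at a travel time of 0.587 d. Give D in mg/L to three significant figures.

D ≈ 4.31 mg/L

k_d L₀/(k_a−k_d) = 0.166×49.0/(1.76−0.166) = 8.134/1.594 = 5.103 mg/L.
e^(−k_d t) = e^(−0.166×0.5870) = 0.9072; e^(−k_a t) = e^(−1.76×0.5870) = 0.3559.
D = 5.103 × (0.9072 − 0.3559) + 4.22 × 0.3559 = 2.813 + 1.502 = 4.315 mg/L.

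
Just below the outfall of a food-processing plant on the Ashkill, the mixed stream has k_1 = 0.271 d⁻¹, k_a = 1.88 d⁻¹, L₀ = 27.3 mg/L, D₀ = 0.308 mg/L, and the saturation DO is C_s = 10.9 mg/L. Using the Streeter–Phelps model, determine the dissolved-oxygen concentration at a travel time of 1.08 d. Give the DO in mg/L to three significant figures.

k_1 L₀/(k_a−k_1) = 0.271×27.3/(1.88−0.271) = 7.398/1.609 = 4.598 mg/L.
e^(−k_1 t) = e^(−0.271×1.080) = 0.7463; e^(−k_a t) = e^(−1.88×1.080) = 0.1313.
D = 4.598 × (0.7463 − 0.1313) + 0.308 × 0.1313 = 2.828 + 0.04044 = 2.868 mg/L.
DO = C_s − D = 10.9 − 2.868 = 8.032 mg/L.

DO ≈ 8.03 mg/L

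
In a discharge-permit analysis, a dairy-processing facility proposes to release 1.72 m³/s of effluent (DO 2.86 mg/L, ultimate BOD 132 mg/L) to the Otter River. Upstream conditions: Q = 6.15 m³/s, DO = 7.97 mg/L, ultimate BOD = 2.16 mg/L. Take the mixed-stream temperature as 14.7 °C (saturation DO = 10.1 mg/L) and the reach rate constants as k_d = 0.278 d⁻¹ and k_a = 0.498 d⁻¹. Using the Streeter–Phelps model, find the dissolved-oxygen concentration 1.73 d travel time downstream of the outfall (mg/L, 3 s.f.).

Mixed DO = (6.15×7.97 + 1.72×2.86)/(6.15+1.72) = 53.93/7.870 = 6.853 mg/L.
Mixed L₀ = (6.15×2.16 + 1.72×132)/(7.870) = 240.3/7.870 = 30.54 mg/L.
Initial deficit D₀ = C_s − DO₀ = 10.1 − 6.853 = 3.247 mg/L.
D(1.73) = [0.278×30.54/(0.498−0.278)](e^(−0.278×1.73) − e^(−0.498×1.73)) + 3.247 e^(−0.498×1.73)
= 38.59 × (0.6182 − 0.4225) + 3.247 × 0.4225 = 8.923 mg/L.
DO = 10.1 − 8.923 = 1.177 mg/L.

DO ≈ 1.18 mg/L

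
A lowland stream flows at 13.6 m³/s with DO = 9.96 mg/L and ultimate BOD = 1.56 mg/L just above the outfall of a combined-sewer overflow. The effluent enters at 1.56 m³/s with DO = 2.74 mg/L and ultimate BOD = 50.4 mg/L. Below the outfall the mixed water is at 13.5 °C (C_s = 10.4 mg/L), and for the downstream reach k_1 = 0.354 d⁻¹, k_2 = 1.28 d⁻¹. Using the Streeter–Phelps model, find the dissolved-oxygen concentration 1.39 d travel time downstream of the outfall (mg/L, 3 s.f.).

Mixed DO = (13.6×9.96 + 1.56×2.74)/(13.6+1.56) = 139.7/15.16 = 9.217 mg/L.
Mixed L₀ = (13.6×1.56 + 1.56×50.4)/(15.16) = 99.84/15.16 = 6.586 mg/L.
Initial deficit D₀ = C_s − DO₀ = 10.4 − 9.217 = 1.183 mg/L.
D(1.39) = [0.354×6.586/(1.28−0.354)](e^(−0.354×1.39) − e^(−1.28×1.39)) + 1.183 e^(−1.28×1.39)
= 2.518 × (0.6114 − 0.1688) + 1.183 × 0.1688 = 1.314 mg/L.
DO = 10.4 − 1.314 = 9.086 mg/L.

DO ≈ 9.09 mg/L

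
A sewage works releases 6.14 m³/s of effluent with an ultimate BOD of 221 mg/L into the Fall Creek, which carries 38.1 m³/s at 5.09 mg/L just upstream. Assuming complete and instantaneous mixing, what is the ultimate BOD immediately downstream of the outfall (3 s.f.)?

35.1 mg/L

Flow-weighted mixing: C = (Q_r C_r + Q_w C_w)/(Q_r + Q_w)
= (38.1×5.09 + 6.14×221)/(38.1 + 6.14) = 1551/44.24 = 35.06 mg/L.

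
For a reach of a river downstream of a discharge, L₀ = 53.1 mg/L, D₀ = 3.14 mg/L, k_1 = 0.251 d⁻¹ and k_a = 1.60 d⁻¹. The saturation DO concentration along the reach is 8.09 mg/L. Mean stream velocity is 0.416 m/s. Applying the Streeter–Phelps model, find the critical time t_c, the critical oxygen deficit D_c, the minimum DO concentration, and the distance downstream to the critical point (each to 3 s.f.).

t_c ≈ 1.09 d; D_c ≈ 6.34 mg/L; min DO ≈ 1.75 mg/L; x_c ≈ 39.2 km

With k_a/k_1 = 6.375 and 1 − D₀(k_a−k_1)/(k_1 L₀) = 0.6822,
t_c = ln(6.375 × 0.6822) / (1.60 − 0.251) = ln(4.349) / 1.349 = 1.470/1.349 = 1.090 d.
L(t_c) = L₀ e^(−k_1 t_c) = 53.1 × 0.7607 = 40.39 mg/L, and at the critical point k_a D_c = k_1 L, so D_c = (0.251/1.60) × 40.39 = 6.337 mg/L.
Minimum DO = C_s − D_c = 8.09 − 6.337 = 1.753 mg/L.
x_c = v t_c = 0.416 m/s × 1.090 d × 86400 s/d = 39160 m ≈ 39.2 km.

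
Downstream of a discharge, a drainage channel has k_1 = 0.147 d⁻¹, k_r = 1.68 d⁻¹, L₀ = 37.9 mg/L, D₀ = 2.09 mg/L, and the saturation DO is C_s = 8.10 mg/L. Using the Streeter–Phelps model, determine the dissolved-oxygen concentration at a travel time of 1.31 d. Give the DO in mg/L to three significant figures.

DO ≈ 5.27 mg/L

k_1 L₀/(k_r−k_1) = 0.147×37.9/(1.68−0.147) = 5.571/1.533 = 3.634 mg/L.
e^(−k_1 t) = e^(−0.147×1.310) = 0.8248; e^(−k_r t) = e^(−1.68×1.310) = 0.1107.
D = 3.634 × (0.8248 − 0.1107) + 2.09 × 0.1107 = 2.595 + 0.2314 = 2.827 mg/L.
DO = C_s − D = 8.10 − 2.827 = 5.273 mg/L.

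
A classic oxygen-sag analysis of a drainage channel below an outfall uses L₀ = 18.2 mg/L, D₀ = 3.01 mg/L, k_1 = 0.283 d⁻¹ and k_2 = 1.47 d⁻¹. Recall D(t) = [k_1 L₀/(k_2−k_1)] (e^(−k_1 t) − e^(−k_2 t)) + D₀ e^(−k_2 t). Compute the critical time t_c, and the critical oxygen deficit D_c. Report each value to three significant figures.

t_c ≈ 0.391 d; D_c ≈ 3.14 mg/L

With k_2/k_1 = 5.194 and 1 − D₀(k_2−k_1)/(k_1 L₀) = 0.3063,
t_c = ln(5.194 × 0.3063) / (1.47 − 0.283) = ln(1.591) / 1.187 = 0.4644/1.187 = 0.3913 d.
D_c = (k_1/k_2) L₀ e^(−k_1 t_c) = (0.283/1.47) × 18.2 × e^(−0.283×0.3913) = 0.1925 × 18.2 × 0.8952 = 3.137 mg/L.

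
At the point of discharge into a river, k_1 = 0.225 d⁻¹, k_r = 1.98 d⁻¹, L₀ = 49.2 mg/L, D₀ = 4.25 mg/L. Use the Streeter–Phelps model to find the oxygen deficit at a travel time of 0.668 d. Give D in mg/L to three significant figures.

D ≈ 4.88 mg/L

k_1 L₀/(k_r−k_1) = 0.225×49.2/(1.98−0.225) = 11.07/1.755 = 6.308 mg/L.
e^(−k_1 t) = e^(−0.225×0.6680) = 0.8604; e^(−k_r t) = e^(−1.98×0.6680) = 0.2664.
D = 6.308 × (0.8604 − 0.2664) + 4.25 × 0.2664 = 3.747 + 1.132 = 4.879 mg/L.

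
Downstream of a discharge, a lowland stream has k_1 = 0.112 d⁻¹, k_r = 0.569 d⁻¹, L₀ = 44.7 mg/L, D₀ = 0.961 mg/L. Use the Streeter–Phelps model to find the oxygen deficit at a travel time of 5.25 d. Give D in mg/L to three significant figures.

D ≈ 5.58 mg/L

k_1 L₀/(k_r−k_1) = 0.112×44.7/(0.569−0.112) = 5.006/0.4570 = 10.95 mg/L.
e^(−k_1 t) = e^(−0.112×5.250) = 0.5554; e^(−k_r t) = e^(−0.569×5.250) = 0.05043.
D = 10.95 × (0.5554 − 0.05043) + 0.961 × 0.05043 = 5.532 + 0.04846 = 5.581 mg/L.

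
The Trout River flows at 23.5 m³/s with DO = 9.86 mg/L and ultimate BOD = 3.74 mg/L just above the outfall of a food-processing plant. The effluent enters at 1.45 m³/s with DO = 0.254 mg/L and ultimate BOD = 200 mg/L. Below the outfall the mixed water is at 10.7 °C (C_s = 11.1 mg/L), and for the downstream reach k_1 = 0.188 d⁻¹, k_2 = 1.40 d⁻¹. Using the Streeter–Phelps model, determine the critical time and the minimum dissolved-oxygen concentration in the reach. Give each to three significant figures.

t_c ≈ 0.460 d; minimum DO ≈ 9.23 mg/L

Mixed DO = (23.5×9.86 + 1.45×0.254)/(23.5+1.45) = 232.1/24.95 = 9.302 mg/L.
Mixed L₀ = (23.5×3.74 + 1.45×200)/(24.95) = 377.9/24.95 = 15.15 mg/L.
Initial deficit D₀ = C_s − DO₀ = 11.1 − 9.302 = 1.798 mg/L.
t_c = (1/1.212) ln[(1.40/0.188)(1 − 1.798×1.212/(0.188×15.15))] = 0.8251 × ln(1.747) = 0.4602 d.
D_c = (0.188/1.40) × 15.15 × e^(−0.188×0.4602) = 0.1343 × 15.15 × 0.9171 = 1.865 mg/L.
Minimum DO = 11.1 − 1.865 = 9.235 mg/L.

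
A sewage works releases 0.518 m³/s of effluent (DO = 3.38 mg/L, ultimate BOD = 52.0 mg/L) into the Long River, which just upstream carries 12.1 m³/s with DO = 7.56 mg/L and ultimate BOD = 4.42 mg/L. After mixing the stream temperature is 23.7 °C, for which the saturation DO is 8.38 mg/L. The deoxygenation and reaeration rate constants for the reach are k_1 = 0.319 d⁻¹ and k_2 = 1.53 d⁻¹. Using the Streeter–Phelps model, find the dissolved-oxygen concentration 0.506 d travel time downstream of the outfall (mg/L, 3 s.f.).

Mixed DO = (12.1×7.56 + 0.518×3.38)/(12.1+0.518) = 93.23/12.62 = 7.388 mg/L.
Mixed L₀ = (12.1×4.42 + 0.518×52.0)/(12.62) = 80.42/12.62 = 6.373 mg/L.
Initial deficit D₀ = C_s − DO₀ = 8.38 − 7.388 = 0.9916 mg/L.
D(0.506) = [0.319×6.373/(1.53−0.319)](e^(−0.319×0.506) − e^(−1.53×0.506)) + 0.9916 e^(−1.53×0.506)
= 1.679 × (0.8509 − 0.4611) + 0.9916 × 0.4611 = 1.112 mg/L.
DO = 8.38 − 1.112 = 7.268 mg/L.

DO ≈ 7.27 mg/L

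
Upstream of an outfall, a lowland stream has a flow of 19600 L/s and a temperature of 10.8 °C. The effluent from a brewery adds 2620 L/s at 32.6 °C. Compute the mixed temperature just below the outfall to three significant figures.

13.4 °C

Flow-weighted mixing: C = (Q_r C_r + Q_w C_w)/(Q_r + Q_w)
= (19600×10.8 + 2620×32.6)/(19600 + 2620) = 297100/22220 = 13.37 °C.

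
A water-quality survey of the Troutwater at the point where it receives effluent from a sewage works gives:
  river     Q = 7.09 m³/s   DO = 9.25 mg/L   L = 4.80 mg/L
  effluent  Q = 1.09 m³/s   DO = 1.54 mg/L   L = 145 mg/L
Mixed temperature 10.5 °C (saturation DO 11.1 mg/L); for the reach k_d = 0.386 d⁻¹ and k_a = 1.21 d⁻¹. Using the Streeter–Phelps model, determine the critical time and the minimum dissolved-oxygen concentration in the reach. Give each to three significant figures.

Mixed DO = (7.09×9.25 + 1.09×1.54)/(7.09+1.09) = 67.26/8.180 = 8.223 mg/L.
Mixed L₀ = (7.09×4.80 + 1.09×145)/(8.180) = 192.1/8.180 = 23.48 mg/L.
Initial deficit D₀ = C_s − DO₀ = 11.1 − 8.223 = 2.877 mg/L.
t_c = (1/0.8240) ln[(1.21/0.386)(1 − 2.877×0.8240/(0.386×23.48))] = 1.214 × ln(2.315) = 1.019 d.
D_c = (0.386/1.21) × 23.48 × e^(−0.386×1.019) = 0.3190 × 23.48 × 0.6749 = 5.056 mg/L.
Minimum DO = 11.1 − 5.056 = 6.044 mg/L.

t_c ≈ 1.02 d; minimum DO ≈ 6.04 mg/L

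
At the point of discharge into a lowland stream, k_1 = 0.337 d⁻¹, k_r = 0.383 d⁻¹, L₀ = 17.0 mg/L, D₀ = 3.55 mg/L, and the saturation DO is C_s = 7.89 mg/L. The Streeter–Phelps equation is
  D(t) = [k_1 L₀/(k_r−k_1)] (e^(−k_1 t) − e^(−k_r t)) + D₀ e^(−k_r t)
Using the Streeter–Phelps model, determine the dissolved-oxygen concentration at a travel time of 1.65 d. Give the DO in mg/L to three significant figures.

k_1 L₀/(k_r−k_1) = 0.337×17.0/(0.383−0.337) = 5.729/0.04600 = 124.5 mg/L.
e^(−k_1 t) = e^(−0.337×1.650) = 0.5735; e^(−k_r t) = e^(−0.383×1.650) = 0.5316.
D = 124.5 × (0.5735 − 0.5316) + 3.55 × 0.5316 = 5.220 + 1.887 = 7.107 mg/L.
DO = C_s − D = 7.89 − 7.107 = 0.7827 mg/L.

DO ≈ 0.783 mg/L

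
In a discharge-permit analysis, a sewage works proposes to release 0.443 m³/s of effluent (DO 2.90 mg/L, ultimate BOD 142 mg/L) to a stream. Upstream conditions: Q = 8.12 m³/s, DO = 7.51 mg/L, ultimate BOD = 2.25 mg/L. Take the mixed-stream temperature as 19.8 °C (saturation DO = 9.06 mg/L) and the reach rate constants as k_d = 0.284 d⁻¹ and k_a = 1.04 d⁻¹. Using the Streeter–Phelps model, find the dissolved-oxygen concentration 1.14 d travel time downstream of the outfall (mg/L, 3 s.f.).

Mixed DO = (8.12×7.51 + 0.443×2.90)/(8.12+0.443) = 62.27/8.563 = 7.272 mg/L.
Mixed L₀ = (8.12×2.25 + 0.443×142)/(8.563) = 81.18/8.563 = 9.480 mg/L.
Initial deficit D₀ = C_s − DO₀ = 9.06 − 7.272 = 1.788 mg/L.
D(1.14) = [0.284×9.480/(1.04−0.284)](e^(−0.284×1.14) − e^(−1.04×1.14)) + 1.788 e^(−1.04×1.14)
= 3.561 × (0.7234 − 0.3056) + 1.788 × 0.3056 = 2.035 mg/L.
DO = 9.06 − 2.035 = 7.025 mg/L.

DO ≈ 7.03 mg/L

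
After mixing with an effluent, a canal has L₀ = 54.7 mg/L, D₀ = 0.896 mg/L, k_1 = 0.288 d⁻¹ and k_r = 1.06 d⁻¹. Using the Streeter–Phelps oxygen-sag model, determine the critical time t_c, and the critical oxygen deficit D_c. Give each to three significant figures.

t_c ≈ 1.63 d; D_c ≈ 9.29 mg/L

At the critical point dD/dt = 0, so k_1 L₀ e^(−k_1 t) = k_r D. Substituting D(t) from the Streeter–Phelps equation and solving for t gives
t_c = ln[(k_r/k_1)(1 − D₀(k_r−k_1)/(k_1 L₀))] / (k_r−k_1).
Here k_r−k_1 = 0.7720 d⁻¹ and 1 − D₀(k_r−k_1)/(k_1 L₀) = 1 − 0.896×0.7720/(0.288×54.7) = 0.9561, so
t_c = ln(3.681 × 0.9561) / 0.7720 = 1.258 / 0.7720 = 1.630 d.
D_c = (k_1/k_r) L₀ e^(−k_1 t_c) = (0.288/1.06) × 54.7 × e^(−0.288×1.630) = 0.2717 × 54.7 × 0.6254 = 9.295 mg/L.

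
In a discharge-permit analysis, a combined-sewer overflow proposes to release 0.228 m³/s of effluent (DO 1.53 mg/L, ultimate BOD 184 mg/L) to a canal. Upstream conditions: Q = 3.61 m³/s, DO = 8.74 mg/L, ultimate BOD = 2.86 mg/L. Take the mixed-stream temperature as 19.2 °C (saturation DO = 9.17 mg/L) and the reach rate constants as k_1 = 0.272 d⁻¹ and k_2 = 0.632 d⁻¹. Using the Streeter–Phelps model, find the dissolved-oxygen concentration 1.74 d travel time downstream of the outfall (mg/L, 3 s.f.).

Mixed DO = (3.61×8.74 + 0.228×1.53)/(3.61+0.228) = 31.90/3.838 = 8.312 mg/L.
Mixed L₀ = (3.61×2.86 + 0.228×184)/(3.838) = 52.28/3.838 = 13.62 mg/L.
Initial deficit D₀ = C_s − DO₀ = 9.17 − 8.312 = 0.8583 mg/L.
D(1.74) = [0.272×13.62/(0.632−0.272)](e^(−0.272×1.74) − e^(−0.632×1.74)) + 0.8583 e^(−0.632×1.74)
= 10.29 × (0.6230 − 0.3330) + 0.8583 × 0.3330 = 3.270 mg/L.
DO = 9.17 − 3.270 = 5.900 mg/L.

DO ≈ 5.90 mg/L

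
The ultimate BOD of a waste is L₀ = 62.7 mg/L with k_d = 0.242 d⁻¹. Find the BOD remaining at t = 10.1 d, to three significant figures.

L ≈ 5.44 mg/L

L_t = L₀ e^(−k_d t) = 62.7 × e^(−0.242×10.1) = 62.7 × 0.08680 = 5.442 mg/L.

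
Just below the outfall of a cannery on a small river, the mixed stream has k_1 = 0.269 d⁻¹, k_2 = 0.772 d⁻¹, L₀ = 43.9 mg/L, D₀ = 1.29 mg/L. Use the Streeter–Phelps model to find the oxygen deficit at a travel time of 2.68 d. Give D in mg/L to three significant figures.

k_1 L₀/(k_2−k_1) = 0.269×43.9/(0.772−0.269) = 11.81/0.5030 = 23.48 mg/L.
e^(−k_1 t) = e^(−0.269×2.680) = 0.4863; e^(−k_2 t) = e^(−0.772×2.680) = 0.1263.
D = 23.48 × (0.4863 − 0.1263) + 1.29 × 0.1263 = 8.452 + 0.1629 = 8.614 mg/L.

D ≈ 8.61 mg/L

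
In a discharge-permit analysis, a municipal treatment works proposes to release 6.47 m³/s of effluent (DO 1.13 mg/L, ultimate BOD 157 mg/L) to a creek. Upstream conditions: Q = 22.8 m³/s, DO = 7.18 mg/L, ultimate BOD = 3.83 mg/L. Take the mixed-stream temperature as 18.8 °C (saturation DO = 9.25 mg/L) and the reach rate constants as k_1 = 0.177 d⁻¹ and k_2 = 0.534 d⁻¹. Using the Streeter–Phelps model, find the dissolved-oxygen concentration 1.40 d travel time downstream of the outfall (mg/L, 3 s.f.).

DO ≈ 1.90 mg/L

Mixed DO = (22.8×7.18 + 6.47×1.13)/(22.8+6.47) = 171.0/29.27 = 5.843 mg/L.
Mixed L₀ = (22.8×3.83 + 6.47×157)/(29.27) = 1103/29.27 = 37.69 mg/L.
Initial deficit D₀ = C_s − DO₀ = 9.25 − 5.843 = 3.407 mg/L.
D(1.40) = [0.177×37.69/(0.534−0.177)](e^(−0.177×1.40) − e^(−0.534×1.40)) + 3.407 e^(−0.534×1.40)
= 18.69 × (0.7805 − 0.4735) + 3.407 × 0.4735 = 7.350 mg/L.
DO = 9.25 − 7.350 = 1.900 mg/L.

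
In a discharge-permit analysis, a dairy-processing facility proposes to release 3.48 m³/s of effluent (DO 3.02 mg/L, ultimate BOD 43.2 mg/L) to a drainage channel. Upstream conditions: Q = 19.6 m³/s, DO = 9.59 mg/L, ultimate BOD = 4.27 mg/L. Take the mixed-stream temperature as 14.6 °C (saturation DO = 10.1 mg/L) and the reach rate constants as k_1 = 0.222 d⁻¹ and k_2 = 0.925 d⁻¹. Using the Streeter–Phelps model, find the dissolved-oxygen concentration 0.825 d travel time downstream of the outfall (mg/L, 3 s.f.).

Mixed DO = (19.6×9.59 + 3.48×3.02)/(19.6+3.48) = 198.5/23.08 = 8.599 mg/L.
Mixed L₀ = (19.6×4.27 + 3.48×43.2)/(23.08) = 234.0/23.08 = 10.14 mg/L.
Initial deficit D₀ = C_s − DO₀ = 10.1 − 8.599 = 1.501 mg/L.
D(0.825) = [0.222×10.14/(0.925−0.222)](e^(−0.222×0.825) − e^(−0.925×0.825)) + 1.501 e^(−0.925×0.825)
= 3.202 × (0.8326 − 0.4662) + 1.501 × 0.4662 = 1.873 mg/L.
DO = 10.1 − 1.873 = 8.227 mg/L.

DO ≈ 8.23 mg/L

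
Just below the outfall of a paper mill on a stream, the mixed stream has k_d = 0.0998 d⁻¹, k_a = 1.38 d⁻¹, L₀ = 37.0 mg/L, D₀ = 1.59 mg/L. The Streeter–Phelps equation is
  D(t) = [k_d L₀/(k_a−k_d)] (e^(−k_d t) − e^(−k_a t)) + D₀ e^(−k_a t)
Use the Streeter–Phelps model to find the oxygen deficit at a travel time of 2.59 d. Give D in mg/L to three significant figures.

k_d L₀/(k_a−k_d) = 0.0998×37.0/(1.38−0.0998) = 3.693/1.280 = 2.884 mg/L.
e^(−k_d t) = e^(−0.0998×2.590) = 0.7722; e^(−k_a t) = e^(−1.38×2.590) = 0.02804.
D = 2.884 × (0.7722 − 0.02804) + 1.59 × 0.02804 = 2.147 + 0.04458 = 2.191 mg/L.

D ≈ 2.19 mg/L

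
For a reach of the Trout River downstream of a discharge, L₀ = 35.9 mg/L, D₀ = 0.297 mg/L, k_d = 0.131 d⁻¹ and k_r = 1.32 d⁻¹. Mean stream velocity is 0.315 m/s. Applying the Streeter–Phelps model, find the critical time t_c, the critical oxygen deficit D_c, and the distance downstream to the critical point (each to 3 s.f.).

t_c ≈ 1.88 d; D_c ≈ 2.79 mg/L; x_c ≈ 51.1 km

With k_r/k_d = 10.08 and 1 − D₀(k_r−k_d)/(k_d L₀) = 0.9249,
t_c = ln(10.08 × 0.9249) / (1.32 − 0.131) = ln(9.320) / 1.189 = 2.232/1.189 = 1.877 d.
L(t_c) = L₀ e^(−k_d t_c) = 35.9 × 0.7820 = 28.07 mg/L, and at the critical point k_r D_c = k_d L, so D_c = (0.131/1.32) × 28.07 = 2.786 mg/L.
x_c = v t_c = 0.315 m/s × 1.877 d × 86400 s/d = 51090 m ≈ 51.1 km.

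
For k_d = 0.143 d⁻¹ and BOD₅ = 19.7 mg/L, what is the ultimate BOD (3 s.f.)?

L₀ ≈ 38.6 mg/L

BOD₅ = L₀(1 − e^(−5k_d)) ⇒ L₀ = BOD₅ / (1 − e^(−5×0.143))
= 19.7 / (1 − 0.4892) = 19.7 / 0.5108 = 38.57 mg/L.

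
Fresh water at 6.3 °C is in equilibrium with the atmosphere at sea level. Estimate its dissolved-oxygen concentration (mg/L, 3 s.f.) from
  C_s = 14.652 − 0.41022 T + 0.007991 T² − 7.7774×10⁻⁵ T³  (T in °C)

C_s ≈ 12.4 mg/L

C_s = 14.652 − 0.41022×6.3 + 0.007991×6.3² − 7.7774×10⁻⁵×6.3³ = 12.37 mg/L.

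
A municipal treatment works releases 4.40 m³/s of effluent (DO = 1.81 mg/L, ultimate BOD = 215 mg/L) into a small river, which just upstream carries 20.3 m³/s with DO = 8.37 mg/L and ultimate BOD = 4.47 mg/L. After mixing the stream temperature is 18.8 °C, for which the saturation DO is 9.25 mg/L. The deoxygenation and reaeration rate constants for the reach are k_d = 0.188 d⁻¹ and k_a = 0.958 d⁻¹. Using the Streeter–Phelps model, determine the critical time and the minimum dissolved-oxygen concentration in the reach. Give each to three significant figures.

t_c ≈ 1.83 d; minimum DO ≈ 3.41 mg/L

Mixed DO = (20.3×8.37 + 4.40×1.81)/(20.3+4.40) = 177.9/24.70 = 7.201 mg/L.
Mixed L₀ = (20.3×4.47 + 4.40×215)/(24.70) = 1037/24.70 = 41.97 mg/L.
Initial deficit D₀ = C_s − DO₀ = 9.25 − 7.201 = 2.049 mg/L.
t_c = (1/0.7700) ln[(0.958/0.188)(1 − 2.049×0.7700/(0.188×41.97))] = 1.299 × ln(4.077) = 1.825 d.
D_c = (0.188/0.958) × 41.97 × e^(−0.188×1.825) = 0.1962 × 41.97 × 0.7095 = 5.844 mg/L.
Minimum DO = 9.25 − 5.844 = 3.406 mg/L.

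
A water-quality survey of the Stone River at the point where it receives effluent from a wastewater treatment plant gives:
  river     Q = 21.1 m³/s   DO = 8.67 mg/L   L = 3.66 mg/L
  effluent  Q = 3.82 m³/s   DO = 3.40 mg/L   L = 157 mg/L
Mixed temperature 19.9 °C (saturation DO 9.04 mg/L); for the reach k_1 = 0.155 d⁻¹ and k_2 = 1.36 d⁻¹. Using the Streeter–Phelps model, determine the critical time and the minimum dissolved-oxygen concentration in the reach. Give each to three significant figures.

Mixed DO = (21.1×8.67 + 3.82×3.40)/(21.1+3.82) = 195.9/24.92 = 7.862 mg/L.
Mixed L₀ = (21.1×3.66 + 3.82×157)/(24.92) = 677.0/24.92 = 27.17 mg/L.
Initial deficit D₀ = C_s − DO₀ = 9.04 − 7.862 = 1.178 mg/L.
t_c = (1/1.205) ln[(1.36/0.155)(1 − 1.178×1.205/(0.155×27.17))] = 0.8299 × ln(5.817) = 1.461 d.
D_c = (0.155/1.36) × 27.17 × e^(−0.155×1.461) = 0.1140 × 27.17 × 0.7973 = 2.469 mg/L.
Minimum DO = 9.04 − 2.469 = 6.571 mg/L.

t_c ≈ 1.46 d; minimum DO ≈ 6.57 mg/L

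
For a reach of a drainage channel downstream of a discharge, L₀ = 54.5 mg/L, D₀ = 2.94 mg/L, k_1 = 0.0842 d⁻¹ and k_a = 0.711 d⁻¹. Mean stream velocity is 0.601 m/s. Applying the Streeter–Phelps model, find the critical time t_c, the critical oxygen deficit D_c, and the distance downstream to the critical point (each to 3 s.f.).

With k_a/k_1 = 8.444 and 1 − D₀(k_a−k_1)/(k_1 L₀) = 0.5984,
t_c = ln(8.444 × 0.5984) / (0.711 − 0.0842) = ln(5.053) / 0.6268 = 1.620/0.6268 = 2.585 d.
L(t_c) = L₀ e^(−k_1 t_c) = 54.5 × 0.8044 = 43.84 mg/L, and at the critical point k_a D_c = k_1 L, so D_c = (0.0842/0.711) × 43.84 = 5.192 mg/L.
x_c = v t_c = 0.601 m/s × 2.585 d × 86400 s/d = 134200 m ≈ 134 km.

t_c ≈ 2.58 d; D_c ≈ 5.19 mg/L; x_c ≈ 134 km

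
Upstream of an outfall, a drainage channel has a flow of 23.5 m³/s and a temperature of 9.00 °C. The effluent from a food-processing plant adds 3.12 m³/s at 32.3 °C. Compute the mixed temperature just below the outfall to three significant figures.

11.7 °C

Flow-weighted mixing: C = (Q_r C_r + Q_w C_w)/(Q_r + Q_w)
= (23.5×9.00 + 3.12×32.3)/(23.5 + 3.12) = 312.3/26.62 = 11.73 °C.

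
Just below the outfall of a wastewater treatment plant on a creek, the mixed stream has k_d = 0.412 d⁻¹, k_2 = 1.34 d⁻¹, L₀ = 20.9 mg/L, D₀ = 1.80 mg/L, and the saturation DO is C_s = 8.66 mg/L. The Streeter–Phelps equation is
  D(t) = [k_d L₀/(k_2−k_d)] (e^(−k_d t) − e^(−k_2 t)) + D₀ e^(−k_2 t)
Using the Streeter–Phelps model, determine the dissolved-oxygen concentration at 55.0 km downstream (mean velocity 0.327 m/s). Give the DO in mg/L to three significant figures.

DO ≈ 5.05 mg/L

Travel time t = x/v = 55.0 km / (0.327 m/s) = 55000 m / 0.327 m/s = 168200 s = 1.947 d.
k_d L₀/(k_2−k_d) = 0.412×20.9/(1.34−0.412) = 8.611/0.9280 = 9.279 mg/L.
e^(−k_d t) = e^(−0.412×1.947) = 0.4484; e^(−k_2 t) = e^(−1.34×1.947) = 0.07364.
D = 9.279 × (0.4484 − 0.07364) + 1.80 × 0.07364 = 3.477 + 0.1325 = 3.610 mg/L.
DO = C_s − D = 8.66 − 3.610 = 5.050 mg/L.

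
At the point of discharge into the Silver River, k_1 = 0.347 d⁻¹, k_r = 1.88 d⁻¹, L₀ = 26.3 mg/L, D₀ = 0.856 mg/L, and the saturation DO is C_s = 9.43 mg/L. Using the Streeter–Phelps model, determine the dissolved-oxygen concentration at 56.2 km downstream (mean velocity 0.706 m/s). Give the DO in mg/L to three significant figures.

Travel time t = x/v = 56.2 km / (0.706 m/s) = 56200 m / 0.706 m/s = 79600 s = 0.9213 d.
k_1 L₀/(k_r−k_1) = 0.347×26.3/(1.88−0.347) = 9.126/1.533 = 5.953 mg/L.
e^(−k_1 t) = e^(−0.347×0.9213) = 0.7264; e^(−k_r t) = e^(−1.88×0.9213) = 0.1769.
D = 5.953 × (0.7264 − 0.1769) + 0.856 × 0.1769 = 3.271 + 0.1514 = 3.422 mg/L.
DO = C_s − D = 9.43 − 3.422 = 6.008 mg/L.

DO ≈ 6.01 mg/L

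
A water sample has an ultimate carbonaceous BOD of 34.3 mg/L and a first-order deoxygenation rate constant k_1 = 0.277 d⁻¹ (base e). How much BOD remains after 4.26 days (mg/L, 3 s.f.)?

L_t = L₀ e^(−k_1 t) = 34.3 × e^(−0.277×4.26) = 34.3 × 0.3073 = 10.54 mg/L.

L ≈ 10.5 mg/L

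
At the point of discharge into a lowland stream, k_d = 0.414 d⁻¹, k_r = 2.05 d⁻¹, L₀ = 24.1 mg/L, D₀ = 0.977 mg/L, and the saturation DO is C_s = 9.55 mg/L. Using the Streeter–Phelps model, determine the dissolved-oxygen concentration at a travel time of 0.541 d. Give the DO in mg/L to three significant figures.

k_d L₀/(k_r−k_d) = 0.414×24.1/(2.05−0.414) = 9.977/1.636 = 6.099 mg/L.
e^(−k_d t) = e^(−0.414×0.5410) = 0.7993; e^(−k_r t) = e^(−2.05×0.5410) = 0.3299.
D = 6.099 × (0.7993 − 0.3299) + 0.977 × 0.3299 = 2.863 + 0.3223 = 3.185 mg/L.
DO = C_s − D = 9.55 − 3.185 = 6.365 mg/L.

DO ≈ 6.36 mg/L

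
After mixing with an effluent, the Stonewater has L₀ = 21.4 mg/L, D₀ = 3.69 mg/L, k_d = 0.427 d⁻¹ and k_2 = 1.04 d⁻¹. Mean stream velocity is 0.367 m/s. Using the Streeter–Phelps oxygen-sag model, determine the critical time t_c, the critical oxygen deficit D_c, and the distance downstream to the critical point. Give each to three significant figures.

t_c ≈ 0.988 d; D_c ≈ 5.76 mg/L; x_c ≈ 31.3 km

t_c = [1/(k_2−k_d)] ln[(k_2/k_d)(1 − D₀(k_2−k_d)/(k_d L₀))]
= [1/(1.04−0.427)] ln[(1.04/0.427)(1 − 3.69×0.6130/(0.427×21.4))]
= (1/0.6130) ln[2.436 × 0.7525] = 1.631 × ln(1.833) = 1.631 × 0.6058 = 0.9882 d.
D_c = (k_d/k_2) L₀ e^(−k_d t_c) = (0.427/1.04) × 21.4 × e^(−0.427×0.9882) = 0.4106 × 21.4 × 0.6558 = 5.762 mg/L.
x_c = v t_c = 0.367 m/s × 0.9882 d × 86400 s/d = 31340 m ≈ 31.3 km.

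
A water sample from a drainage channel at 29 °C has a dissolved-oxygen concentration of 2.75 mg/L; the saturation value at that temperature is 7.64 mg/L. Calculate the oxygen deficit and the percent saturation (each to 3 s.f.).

D = C_s − C = 7.64 − 2.75 = 4.89 mg/L.
% saturation = 2.75/7.64 × 100 = 36.0 %.

D ≈ 4.89 mg/L; 36.0 % saturation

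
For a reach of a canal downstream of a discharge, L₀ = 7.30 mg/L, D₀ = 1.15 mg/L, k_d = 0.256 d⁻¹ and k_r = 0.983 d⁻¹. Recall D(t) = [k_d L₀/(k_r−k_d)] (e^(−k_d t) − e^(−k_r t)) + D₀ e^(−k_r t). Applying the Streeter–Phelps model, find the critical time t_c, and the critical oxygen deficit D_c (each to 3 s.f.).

With k_r/k_d = 3.840 and 1 − D₀(k_r−k_d)/(k_d L₀) = 0.5526,
t_c = ln(3.840 × 0.5526) / (0.983 − 0.256) = ln(2.122) / 0.7270 = 0.7524/0.7270 = 1.035 d.
D_c = (k_d/k_r) L₀ e^(−k_d t_c) = (0.256/0.983) × 7.30 × e^(−0.256×1.035) = 0.2604 × 7.30 × 0.7673 = 1.459 mg/L.

t_c ≈ 1.03 d; D_c ≈ 1.46 mg/L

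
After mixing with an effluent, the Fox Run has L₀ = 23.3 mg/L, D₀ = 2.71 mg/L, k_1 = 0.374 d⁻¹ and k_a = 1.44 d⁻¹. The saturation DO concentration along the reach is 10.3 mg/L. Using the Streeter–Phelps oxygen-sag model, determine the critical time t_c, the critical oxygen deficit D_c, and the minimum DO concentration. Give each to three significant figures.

t_c ≈ 0.887 d; D_c ≈ 4.34 mg/L; min DO ≈ 5.96 mg/L

With k_a/k_1 = 3.850 and 1 − D₀(k_a−k_1)/(k_1 L₀) = 0.6685,
t_c = ln(3.850 × 0.6685) / (1.44 − 0.374) = ln(2.574) / 1.066 = 0.9454/1.066 = 0.8869 d.
L(t_c) = L₀ e^(−k_1 t_c) = 23.3 × 0.7177 = 16.72 mg/L, and at the critical point k_a D_c = k_1 L, so D_c = (0.374/1.44) × 16.72 = 4.343 mg/L.
Minimum DO = C_s − D_c = 10.3 − 4.343 = 5.957 mg/L.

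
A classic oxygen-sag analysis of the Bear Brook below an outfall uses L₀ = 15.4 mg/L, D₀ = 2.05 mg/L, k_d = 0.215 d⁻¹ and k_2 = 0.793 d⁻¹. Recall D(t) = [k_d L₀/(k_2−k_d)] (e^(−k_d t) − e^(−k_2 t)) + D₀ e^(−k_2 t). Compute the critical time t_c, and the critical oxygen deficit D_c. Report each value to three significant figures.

At the critical point dD/dt = 0, so k_d L₀ e^(−k_d t) = k_2 D. Substituting D(t) from the Streeter–Phelps equation and solving for t gives
t_c = ln[(k_2/k_d)(1 − D₀(k_2−k_d)/(k_d L₀))] / (k_2−k_d).
Here k_2−k_d = 0.5780 d⁻¹ and 1 − D₀(k_2−k_d)/(k_d L₀) = 1 − 2.05×0.5780/(0.215×15.4) = 0.6421, so
t_c = ln(3.688 × 0.6421) / 0.5780 = 0.8622 / 0.5780 = 1.492 d.
L(t_c) = L₀ e^(−k_d t_c) = 15.4 × 0.7256 = 11.17 mg/L, and at the critical point k_2 D_c = k_d L, so D_c = (0.215/0.793) × 11.17 = 3.030 mg/L.

t_c ≈ 1.49 d; D_c ≈ 3.03 mg/L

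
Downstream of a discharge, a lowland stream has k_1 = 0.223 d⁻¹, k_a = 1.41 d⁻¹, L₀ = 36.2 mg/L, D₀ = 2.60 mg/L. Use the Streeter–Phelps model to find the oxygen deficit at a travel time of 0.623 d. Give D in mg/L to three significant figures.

D ≈ 4.17 mg/L

k_1 L₀/(k_a−k_1) = 0.223×36.2/(1.41−0.223) = 8.073/1.187 = 6.801 mg/L.
e^(−k_1 t) = e^(−0.223×0.6230) = 0.8703; e^(−k_a t) = e^(−1.41×0.6230) = 0.4154.
D = 6.801 × (0.8703 − 0.4154) + 2.60 × 0.4154 = 3.093 + 1.080 = 4.174 mg/L.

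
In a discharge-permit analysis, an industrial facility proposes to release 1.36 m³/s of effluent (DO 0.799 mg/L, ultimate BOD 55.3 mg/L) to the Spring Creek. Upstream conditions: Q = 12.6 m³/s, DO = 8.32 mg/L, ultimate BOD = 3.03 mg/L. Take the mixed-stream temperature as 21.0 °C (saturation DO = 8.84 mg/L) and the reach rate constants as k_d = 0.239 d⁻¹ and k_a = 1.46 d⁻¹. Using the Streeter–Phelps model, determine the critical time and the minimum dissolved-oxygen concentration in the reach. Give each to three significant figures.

t_c ≈ 0.212 d; minimum DO ≈ 7.58 mg/L

Mixed DO = (12.6×8.32 + 1.36×0.799)/(12.6+1.36) = 105.9/13.96 = 7.587 mg/L.
Mixed L₀ = (12.6×3.03 + 1.36×55.3)/(13.96) = 113.4/13.96 = 8.122 mg/L.
Initial deficit D₀ = C_s − DO₀ = 8.84 − 7.587 = 1.253 mg/L.
t_c = (1/1.221) ln[(1.46/0.239)(1 − 1.253×1.221/(0.239×8.122))] = 0.8190 × ln(1.295) = 0.2120 d.
D_c = (0.239/1.46) × 8.122 × e^(−0.239×0.2120) = 0.1637 × 8.122 × 0.9506 = 1.264 mg/L.
Minimum DO = 8.84 − 1.264 = 7.576 mg/L.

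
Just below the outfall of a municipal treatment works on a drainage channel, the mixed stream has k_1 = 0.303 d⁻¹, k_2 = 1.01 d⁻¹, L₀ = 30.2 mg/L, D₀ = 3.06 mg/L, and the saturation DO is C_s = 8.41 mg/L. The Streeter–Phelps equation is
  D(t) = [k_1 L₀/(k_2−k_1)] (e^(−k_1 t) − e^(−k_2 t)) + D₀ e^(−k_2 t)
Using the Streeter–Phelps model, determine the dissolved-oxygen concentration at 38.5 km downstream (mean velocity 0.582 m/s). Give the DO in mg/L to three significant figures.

Travel time t = x/v = 38.5 km / (0.582 m/s) = 38500 m / 0.582 m/s = 66150 s = 0.7656 d.
k_1 L₀/(k_2−k_1) = 0.303×30.2/(1.01−0.303) = 9.151/0.7070 = 12.94 mg/L.
e^(−k_1 t) = e^(−0.303×0.7656) = 0.7930; e^(−k_2 t) = e^(−1.01×0.7656) = 0.4615.
D = 12.94 × (0.7930 − 0.4615) + 3.06 × 0.4615 = 4.290 + 1.412 = 5.702 mg/L.
DO = C_s − D = 8.41 − 5.702 = 2.708 mg/L.

DO ≈ 2.71 mg/L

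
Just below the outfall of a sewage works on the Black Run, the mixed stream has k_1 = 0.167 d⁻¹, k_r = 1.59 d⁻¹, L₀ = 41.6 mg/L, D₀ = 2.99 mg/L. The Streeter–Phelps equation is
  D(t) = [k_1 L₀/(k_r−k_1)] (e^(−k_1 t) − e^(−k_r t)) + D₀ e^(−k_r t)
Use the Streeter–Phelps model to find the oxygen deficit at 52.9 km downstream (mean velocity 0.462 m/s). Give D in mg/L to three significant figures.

Travel time t = x/v = 52.9 km / (0.462 m/s) = 52900 m / 0.462 m/s = 114500 s = 1.325 d.
k_1 L₀/(k_r−k_1) = 0.167×41.6/(1.59−0.167) = 6.947/1.423 = 4.882 mg/L.
e^(−k_1 t) = e^(−0.167×1.325) = 0.8015; e^(−k_r t) = e^(−1.59×1.325) = 0.1216.
D = 4.882 × (0.8015 − 0.1216) + 2.99 × 0.1216 = 3.319 + 0.3635 = 3.683 mg/L.

D ≈ 3.68 mg/L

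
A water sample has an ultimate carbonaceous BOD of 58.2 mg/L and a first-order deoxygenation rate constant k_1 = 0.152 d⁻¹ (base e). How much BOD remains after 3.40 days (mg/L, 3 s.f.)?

L_t = L₀ e^(−k_1 t) = 58.2 × e^(−0.152×3.40) = 58.2 × 0.5964 = 34.71 mg/L.

L ≈ 34.7 mg/L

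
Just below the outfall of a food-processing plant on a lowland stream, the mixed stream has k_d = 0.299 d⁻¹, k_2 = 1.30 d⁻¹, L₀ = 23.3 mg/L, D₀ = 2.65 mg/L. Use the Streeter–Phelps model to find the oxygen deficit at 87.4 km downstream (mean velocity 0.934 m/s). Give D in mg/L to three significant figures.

Travel time t = x/v = 87.4 km / (0.934 m/s) = 87400 m / 0.934 m/s = 93580 s = 1.083 d.
k_d L₀/(k_2−k_d) = 0.299×23.3/(1.30−0.299) = 6.967/1.001 = 6.960 mg/L.
e^(−k_d t) = e^(−0.299×1.083) = 0.7234; e^(−k_2 t) = e^(−1.30×1.083) = 0.2446.
D = 6.960 × (0.7234 − 0.2446) + 2.65 × 0.2446 = 3.332 + 0.6483 = 3.980 mg/L.

D ≈ 3.98 mg/L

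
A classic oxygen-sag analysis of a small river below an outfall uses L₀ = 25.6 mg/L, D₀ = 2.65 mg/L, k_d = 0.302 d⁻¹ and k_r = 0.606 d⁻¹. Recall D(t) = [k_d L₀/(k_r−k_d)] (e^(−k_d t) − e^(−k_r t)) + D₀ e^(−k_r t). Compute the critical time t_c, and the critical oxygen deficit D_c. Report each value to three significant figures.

t_c ≈ 1.93 d; D_c ≈ 7.12 mg/L

At the critical point dD/dt = 0, so k_d L₀ e^(−k_d t) = k_r D. Substituting D(t) from the Streeter–Phelps equation and solving for t gives
t_c = ln[(k_r/k_d)(1 − D₀(k_r−k_d)/(k_d L₀))] / (k_r−k_d).
Here k_r−k_d = 0.3040 d⁻¹ and 1 − D₀(k_r−k_d)/(k_d L₀) = 1 − 2.65×0.3040/(0.302×25.6) = 0.8958, so
t_c = ln(2.007 × 0.8958) / 0.3040 = 0.5864 / 0.3040 = 1.929 d.
D_c = (k_d/k_r) L₀ e^(−k_d t_c) = (0.302/0.606) × 25.6 × e^(−0.302×1.929) = 0.4983 × 25.6 × 0.5585 = 7.125 mg/L.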